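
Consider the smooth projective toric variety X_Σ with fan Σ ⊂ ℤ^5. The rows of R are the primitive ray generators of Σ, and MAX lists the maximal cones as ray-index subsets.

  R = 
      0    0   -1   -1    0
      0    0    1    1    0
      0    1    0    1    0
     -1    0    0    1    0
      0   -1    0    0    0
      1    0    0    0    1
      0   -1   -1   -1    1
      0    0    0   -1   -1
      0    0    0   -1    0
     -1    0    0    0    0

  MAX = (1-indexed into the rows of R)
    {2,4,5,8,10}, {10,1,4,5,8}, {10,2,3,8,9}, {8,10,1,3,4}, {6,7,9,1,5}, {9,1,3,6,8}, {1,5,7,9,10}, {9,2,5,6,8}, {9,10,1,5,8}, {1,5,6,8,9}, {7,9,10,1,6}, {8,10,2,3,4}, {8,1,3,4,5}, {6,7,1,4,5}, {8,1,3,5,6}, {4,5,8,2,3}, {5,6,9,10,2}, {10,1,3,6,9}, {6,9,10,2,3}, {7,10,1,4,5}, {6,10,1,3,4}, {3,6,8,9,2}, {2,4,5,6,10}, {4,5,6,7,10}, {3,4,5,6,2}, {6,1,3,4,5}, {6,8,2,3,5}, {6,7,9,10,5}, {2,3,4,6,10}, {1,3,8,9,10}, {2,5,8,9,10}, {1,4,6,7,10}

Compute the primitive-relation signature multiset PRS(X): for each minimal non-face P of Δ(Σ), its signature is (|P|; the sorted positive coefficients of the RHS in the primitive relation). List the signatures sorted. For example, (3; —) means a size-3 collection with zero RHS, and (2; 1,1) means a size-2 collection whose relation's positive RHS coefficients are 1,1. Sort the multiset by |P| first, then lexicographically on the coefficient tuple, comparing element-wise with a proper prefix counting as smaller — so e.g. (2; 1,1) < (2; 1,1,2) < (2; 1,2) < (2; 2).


10 minimal non-faces of Δ(Σ) (on 10 rays):

  P = {1,2}:  v_{1} + v_{2} = 0  ⟹  sig = (2; —)
  P = {4,9}:  v_{4} + v_{9} = v_{10}  ⟹  sig = (2; 1)
  P = {2,7}:  v_{2} + v_{7} = v_{5} + v_{6} + v_{10}  ⟹  sig = (2; 1,1,1)
  P = {3,7}:  v_{3} + v_{7} = v_{1} + v_{4} + v_{6}  ⟹  sig = (2; 1,1,1)
  P = {7,8}:  v_{7} + v_{8} = v_{1} + v_{5} + v_{9}  ⟹  sig = (2; 1,1,1)
  P = {3,5,9}:  v_{3} + v_{5} + v_{9} = 0  ⟹  sig = (3; —)
  P = {4,6,8}:  v_{4} + v_{6} + v_{8} = 0  ⟹  sig = (3; —)
  P = {3,5,10}:  v_{3} + v_{5} + v_{10} = v_{4}  ⟹  sig = (3; 1)
  P = {6,8,10}:  v_{6} + v_{8} + v_{10} = v_{9}  ⟹  sig = (3; 1)
  P = {1,5,6,10}:  v_{1} + v_{5} + v_{6} + v_{10} = v_{7}  ⟹  sig = (4; 1)

Sorted signature multiset PRS(X):
    |P|=2: 5 collections, coeffs (), (1), (1,1,1), (1,1,1), (1,1,1)
    |P|=3: 4 collections, coeffs (), (), (1), (1)
    |P|=4: 1 collection, coeffs (1)


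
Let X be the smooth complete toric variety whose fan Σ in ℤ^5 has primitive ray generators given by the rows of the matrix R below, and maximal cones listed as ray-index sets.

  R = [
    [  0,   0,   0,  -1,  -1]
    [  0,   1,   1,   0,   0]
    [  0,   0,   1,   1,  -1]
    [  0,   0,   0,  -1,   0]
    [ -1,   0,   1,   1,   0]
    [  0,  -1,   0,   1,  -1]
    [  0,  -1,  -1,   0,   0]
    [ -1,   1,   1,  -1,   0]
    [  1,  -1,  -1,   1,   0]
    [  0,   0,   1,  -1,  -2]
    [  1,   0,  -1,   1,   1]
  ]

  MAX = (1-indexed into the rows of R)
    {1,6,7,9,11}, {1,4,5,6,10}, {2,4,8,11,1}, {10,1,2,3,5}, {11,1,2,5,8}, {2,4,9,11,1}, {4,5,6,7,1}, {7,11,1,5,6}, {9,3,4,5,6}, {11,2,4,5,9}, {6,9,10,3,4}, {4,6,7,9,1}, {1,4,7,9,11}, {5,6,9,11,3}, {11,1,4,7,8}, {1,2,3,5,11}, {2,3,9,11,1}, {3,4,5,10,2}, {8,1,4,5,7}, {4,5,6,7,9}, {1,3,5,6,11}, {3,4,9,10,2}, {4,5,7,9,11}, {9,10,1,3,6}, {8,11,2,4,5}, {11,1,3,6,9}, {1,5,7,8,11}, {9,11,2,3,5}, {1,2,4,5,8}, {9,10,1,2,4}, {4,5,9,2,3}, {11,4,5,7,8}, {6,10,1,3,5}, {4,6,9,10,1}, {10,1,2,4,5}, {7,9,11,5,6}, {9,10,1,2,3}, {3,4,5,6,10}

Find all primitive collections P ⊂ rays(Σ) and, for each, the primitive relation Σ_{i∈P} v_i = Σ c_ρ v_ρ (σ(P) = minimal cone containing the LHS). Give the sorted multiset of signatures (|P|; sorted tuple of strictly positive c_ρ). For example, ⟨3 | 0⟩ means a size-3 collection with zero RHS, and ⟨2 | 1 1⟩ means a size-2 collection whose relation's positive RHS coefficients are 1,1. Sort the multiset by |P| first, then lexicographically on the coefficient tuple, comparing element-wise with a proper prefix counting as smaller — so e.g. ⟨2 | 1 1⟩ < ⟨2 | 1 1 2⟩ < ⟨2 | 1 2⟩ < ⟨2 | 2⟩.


|primitive collections| = 15. Relations:

  • {2,7}:  v_{2} + v_{7} = 0  so sig = ⟨2 | 0⟩
  • {8,9}:  v_{8} + v_{9} = 0  so sig = ⟨2 | 0⟩
  • {2,6}:  v_{2} + v_{6} = v_{3}  so sig = ⟨2 | 1⟩
  • {3,7}:  v_{3} + v_{7} = v_{6}  so sig = ⟨2 | 1⟩
  • {6,8}:  v_{6} + v_{8} = v_{1} + v_{5}  so sig = ⟨2 | 1 1⟩
  • {3,8}:  v_{3} + v_{8} = v_{1} + v_{2} + v_{5}  so sig = ⟨2 | 1 1 1⟩
  • {7,10}:  v_{7} + v_{10} = v_{1} + v_{4} + v_{6}  so sig = ⟨2 | 1 1 1⟩
  • {10,11}:  v_{10} + v_{11} = v_{1} + v_{2} + v_{9}  so sig = ⟨2 | 1 1 1⟩
  • {8,10}:  v_{8} + v_{10} = 2·v_{1} + v_{2} + v_{4} + v_{5}  so sig = ⟨2 | 1 1 1 2⟩
  • {1,3,4}:  v_{1} + v_{3} + v_{4} = v_{10}  so sig = ⟨3 | 1⟩
  • {1,5,9}:  v_{1} + v_{5} + v_{9} = v_{6}  so sig = ⟨3 | 1⟩
  • {4,6,11}:  v_{4} + v_{6} + v_{11} = v_{9}  so sig = ⟨3 | 1⟩
  • {3,4,11}:  v_{3} + v_{4} + v_{11} = v_{2} + v_{9}  so sig = ⟨3 | 1 1⟩
  • {5,9,10}:  v_{5} + v_{9} + v_{10} = v_{3} + v_{4} + v_{6}  so sig = ⟨3 | 1 1 1⟩
  • {1,4,5,11}:  v_{1} + v_{4} + v_{5} + v_{11} = 0  so sig = ⟨4 | 0⟩

Sorted signature multiset PRS(X):
[⟨2 | 0⟩, ⟨2 | 0⟩, ⟨2 | 1⟩, ⟨2 | 1⟩, ⟨2 | 1 1⟩, ⟨2 | 1 1 1⟩, ⟨2 | 1 1 1⟩, ⟨2 | 1 1 1⟩, ⟨2 | 1 1 1 2⟩, ⟨3 | 1⟩, ⟨3 | 1⟩, ⟨3 | 1⟩, ⟨3 | 1 1⟩, ⟨3 | 1 1 1⟩, ⟨4 | 0⟩]


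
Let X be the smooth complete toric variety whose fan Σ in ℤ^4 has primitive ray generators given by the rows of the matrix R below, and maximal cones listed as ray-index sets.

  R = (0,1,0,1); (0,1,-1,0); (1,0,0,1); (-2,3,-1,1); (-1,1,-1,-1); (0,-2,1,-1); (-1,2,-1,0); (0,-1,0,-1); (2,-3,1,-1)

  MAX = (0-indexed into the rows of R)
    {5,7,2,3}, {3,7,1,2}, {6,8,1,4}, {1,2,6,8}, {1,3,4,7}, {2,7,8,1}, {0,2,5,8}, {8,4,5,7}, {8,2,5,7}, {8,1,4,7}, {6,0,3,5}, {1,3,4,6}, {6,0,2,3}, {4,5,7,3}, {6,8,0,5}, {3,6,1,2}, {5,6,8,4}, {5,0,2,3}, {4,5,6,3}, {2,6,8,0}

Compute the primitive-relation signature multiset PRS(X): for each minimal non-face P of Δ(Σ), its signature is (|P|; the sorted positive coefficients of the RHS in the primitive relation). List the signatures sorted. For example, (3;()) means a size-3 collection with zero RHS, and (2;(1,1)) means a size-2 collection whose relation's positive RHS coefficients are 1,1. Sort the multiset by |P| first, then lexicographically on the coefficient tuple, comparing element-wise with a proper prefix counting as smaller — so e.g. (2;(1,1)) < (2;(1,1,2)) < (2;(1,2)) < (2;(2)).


Σ has 8 primitive collections:

  • {0,7}:  v_{0} + v_{7} = 0  ⇒ sig = (2;())
  • {3,8}:  v_{3} + v_{8} = 0  ⇒ sig = (2;())
  • {0,4}:  v_{0} + v_{4} = v_{6}  ⇒ sig = (2;(1))
  • {1,5}:  v_{1} + v_{5} = v_{7}  ⇒ sig = (2;(1))
  • {2,4}:  v_{2} + v_{4} = v_{1}  ⇒ sig = (2;(1))
  • {6,7}:  v_{6} + v_{7} = v_{4}  ⇒ sig = (2;(1))
  • {0,1}:  v_{0} + v_{1} = v_{2} + v_{6}  ⇒ sig = (2;(1,1))
  • {2,5,6}:  v_{2} + v_{5} + v_{6} = 0  ⇒ sig = (3;())

Signatures (|P|; sorted positive RHS coefficients), sorted:
{ (2;()) ×2,  (2;(1)) ×4,  (2;(1,1)),  (3;()) }


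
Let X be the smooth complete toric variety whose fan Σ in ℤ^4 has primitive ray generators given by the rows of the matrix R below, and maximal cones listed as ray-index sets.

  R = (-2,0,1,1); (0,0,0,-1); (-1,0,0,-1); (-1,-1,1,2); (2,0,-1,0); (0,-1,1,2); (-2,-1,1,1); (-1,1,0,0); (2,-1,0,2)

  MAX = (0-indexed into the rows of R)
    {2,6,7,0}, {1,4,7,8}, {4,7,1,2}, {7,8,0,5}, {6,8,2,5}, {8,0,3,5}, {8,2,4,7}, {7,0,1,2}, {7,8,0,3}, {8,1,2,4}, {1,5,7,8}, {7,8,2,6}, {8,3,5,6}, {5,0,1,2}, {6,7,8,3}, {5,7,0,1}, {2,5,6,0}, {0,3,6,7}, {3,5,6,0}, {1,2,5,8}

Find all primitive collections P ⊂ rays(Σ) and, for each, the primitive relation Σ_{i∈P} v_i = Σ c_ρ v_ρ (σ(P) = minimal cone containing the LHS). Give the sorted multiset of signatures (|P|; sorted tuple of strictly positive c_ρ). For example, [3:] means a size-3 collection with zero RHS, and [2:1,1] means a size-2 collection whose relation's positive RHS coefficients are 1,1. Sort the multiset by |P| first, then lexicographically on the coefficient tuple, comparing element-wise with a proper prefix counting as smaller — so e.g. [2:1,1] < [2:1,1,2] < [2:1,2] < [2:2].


Minimal non-faces — 14 found among 9 rays, 20 max cones:

  P={2,3}:  v_{2} + v_{3} = v_{6} — sig = [2:1]
  P={4,5}:  v_{4} + v_{5} = v_{8} — sig = [2:1]
  P={1,3}:  v_{1} + v_{3} = v_{2} + v_{5} — sig = [2:1,1]
  P={0,4}:  v_{0} + v_{4} = v_{2} + v_{7} + v_{8} — sig = [2:1,1,1]
  P={1,6}:  v_{1} + v_{6} = 2·v_{2} + v_{5} — sig = [2:1,2]
  P={3,4}:  v_{3} + v_{4} = 2·v_{2} + v_{7} + 2·v_{8} — sig = [2:1,2,2]
  P={4,6}:  v_{4} + v_{6} = 3·v_{2} + v_{7} + 2·v_{8} — sig = [2:1,2,3]
  P={0,1,8}:  v_{0} + v_{1} + v_{8} = v_{5} — sig = [3:1]
  P={0,2,8}:  v_{0} + v_{2} + v_{8} = v_{3} — sig = [3:1]
  P={2,5,7}:  v_{2} + v_{5} + v_{7} = v_{0} — sig = [3:1]
  P={5,6,7}:  v_{5} + v_{6} + v_{7} = v_{0} + v_{3} — sig = [3:1,1]
  P={3,5,7}:  v_{3} + v_{5} + v_{7} = 2·v_{0} + v_{8} — sig = [3:1,2]
  P={0,6,8}:  v_{0} + v_{6} + v_{8} = 2·v_{3} — sig = [3:2]
  P={1,2,7,8}:  v_{1} + v_{2} + v_{7} + v_{8} = 0 — sig = [4:]

Sorted signature multiset PRS(X):
    [2:1]
    [2:1]
    [2:1,1]
    [2:1,1,1]
    [2:1,2]
    [2:1,2,2]
    [2:1,2,3]
    [3:1]
    [3:1]
    [3:1]
    [3:1,1]
    [3:1,2]
    [3:2]
    [4:]


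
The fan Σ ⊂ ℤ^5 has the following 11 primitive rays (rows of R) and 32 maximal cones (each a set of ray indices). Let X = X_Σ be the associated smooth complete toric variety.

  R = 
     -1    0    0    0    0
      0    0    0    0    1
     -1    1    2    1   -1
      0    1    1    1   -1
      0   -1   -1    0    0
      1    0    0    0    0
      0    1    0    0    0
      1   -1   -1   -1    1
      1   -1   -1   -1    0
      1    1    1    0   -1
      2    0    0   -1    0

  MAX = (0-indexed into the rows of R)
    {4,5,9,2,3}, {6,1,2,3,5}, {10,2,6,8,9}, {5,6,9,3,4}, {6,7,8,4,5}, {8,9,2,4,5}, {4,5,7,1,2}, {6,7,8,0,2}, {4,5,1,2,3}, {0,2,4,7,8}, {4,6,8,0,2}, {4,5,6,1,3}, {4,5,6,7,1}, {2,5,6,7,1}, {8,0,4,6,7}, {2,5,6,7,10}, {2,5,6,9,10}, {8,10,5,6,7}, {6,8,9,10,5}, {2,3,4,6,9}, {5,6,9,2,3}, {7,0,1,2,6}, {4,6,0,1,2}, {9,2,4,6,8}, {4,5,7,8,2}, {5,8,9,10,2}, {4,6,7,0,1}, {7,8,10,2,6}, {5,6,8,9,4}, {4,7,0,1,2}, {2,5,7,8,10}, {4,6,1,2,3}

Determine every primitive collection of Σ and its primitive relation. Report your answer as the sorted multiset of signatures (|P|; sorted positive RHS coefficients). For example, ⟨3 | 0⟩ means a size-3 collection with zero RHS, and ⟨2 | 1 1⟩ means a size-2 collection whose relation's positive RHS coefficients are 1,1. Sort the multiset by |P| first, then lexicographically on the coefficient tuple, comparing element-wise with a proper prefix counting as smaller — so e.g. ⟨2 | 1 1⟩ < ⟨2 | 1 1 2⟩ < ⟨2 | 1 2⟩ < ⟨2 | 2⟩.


15 minimal non-faces of Δ(Σ) (on 11 rays):

  {0,5}:  v_{0} + v_{5} = 0  ⇒ sig = ⟨2 | 0⟩
  {1,8}:  v_{1} + v_{8} = v_{7}  ⇒ sig = ⟨2 | 1⟩
  {3,7}:  v_{3} + v_{7} = v_{5}  ⇒ sig = ⟨2 | 1⟩
  {7,9}:  v_{7} + v_{9} = v_{10}  ⇒ sig = ⟨2 | 1⟩
  {3,8}:  v_{3} + v_{8} = v_{4} + v_{9}  ⇒ sig = ⟨2 | 1 1⟩
  {3,10}:  v_{3} + v_{10} = v_{5} + v_{9}  ⇒ sig = ⟨2 | 1 1⟩
  {4,10}:  v_{4} + v_{10} = v_{5} + v_{8}  ⇒ sig = ⟨2 | 1 1⟩
  {0,3}:  v_{0} + v_{3} = v_{2} + v_{4} + v_{6}  ⇒ sig = ⟨2 | 1 1 1⟩
  {0,9}:  v_{0} + v_{9} = v_{2} + v_{6} + v_{8}  ⇒ sig = ⟨2 | 1 1 1⟩
  {0,10}:  v_{0} + v_{10} = v_{2} + v_{6} + v_{7} + v_{8}  ⇒ sig = ⟨2 | 1 1 1 1⟩
  {1,9}:  v_{1} + v_{9} = v_{2} + v_{5} + v_{6} + v_{7}  ⇒ sig = ⟨2 | 1 1 1 1⟩
  {1,10}:  v_{1} + v_{10} = v_{2} + v_{5} + v_{6} + 2·v_{7}  ⇒ sig = ⟨2 | 1 1 1 2⟩
  {2,4,6,7}:  v_{2} + v_{4} + v_{6} + v_{7} = 0  ⇒ sig = ⟨4 | 0⟩
  {2,4,5,6}:  v_{2} + v_{4} + v_{5} + v_{6} = v_{3}  ⇒ sig = ⟨4 | 1⟩
  {2,5,6,8}:  v_{2} + v_{5} + v_{6} + v_{8} = v_{9}  ⇒ sig = ⟨4 | 1⟩

so the primitive-relation signature multiset is
    |P|=2: 12 collections, coeffs (), (1), (1), (1), (1,1), (1,1), (1,1), (1,1,1), (1,1,1), (1,1,1,1), (1,1,1,1), (1,1,1,2)
    |P|=4: 3 collections, coeffs (), (1), (1)


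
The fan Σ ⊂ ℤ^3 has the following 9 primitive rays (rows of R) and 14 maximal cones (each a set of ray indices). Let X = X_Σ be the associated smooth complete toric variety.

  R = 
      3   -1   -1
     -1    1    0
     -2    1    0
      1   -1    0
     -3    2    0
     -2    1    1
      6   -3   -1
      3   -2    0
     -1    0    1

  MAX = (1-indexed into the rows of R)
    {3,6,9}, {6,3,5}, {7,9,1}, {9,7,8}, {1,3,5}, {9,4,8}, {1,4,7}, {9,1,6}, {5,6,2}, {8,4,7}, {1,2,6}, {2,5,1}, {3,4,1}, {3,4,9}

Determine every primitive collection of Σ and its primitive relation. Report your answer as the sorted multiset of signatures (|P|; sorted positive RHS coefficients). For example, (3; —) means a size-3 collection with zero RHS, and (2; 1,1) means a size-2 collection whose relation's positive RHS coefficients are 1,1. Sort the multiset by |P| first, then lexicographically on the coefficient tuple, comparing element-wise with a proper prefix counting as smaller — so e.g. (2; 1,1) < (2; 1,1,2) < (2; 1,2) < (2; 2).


20 collections generate NE(X_Σ); each relation:

  • {2,4}:  v_{2} + v_{4} = 0 — sig = (2; —)
  • {5,8}:  v_{5} + v_{8} = 0 — sig = (2; —)
  • {1,8}:  v_{1} + v_{8} = v_{7} — sig = (2; 1)
  • {2,3}:  v_{2} + v_{3} = v_{5} — sig = (2; 1)
  • {2,9}:  v_{2} + v_{9} = v_{6} — sig = (2; 1)
  • {3,8}:  v_{3} + v_{8} = v_{4} — sig = (2; 1)
  • {4,5}:  v_{4} + v_{5} = v_{3} — sig = (2; 1)
  • {4,6}:  v_{4} + v_{6} = v_{9} — sig = (2; 1)
  • {5,7}:  v_{5} + v_{7} = v_{1} — sig = (2; 1)
  • {2,8}:  v_{2} + v_{8} = v_{1} + v_{9} — sig = (2; 1,1)
  • {3,7}:  v_{3} + v_{7} = v_{1} + v_{4} — sig = (2; 1,1)
  • {5,9}:  v_{5} + v_{9} = v_{3} + v_{6} — sig = (2; 1,1)
  • {2,7}:  v_{2} + v_{7} = 2·v_{1} + v_{9} — sig = (2; 1,2)
  • {6,8}:  v_{6} + v_{8} = v_{1} + 2·v_{9} — sig = (2; 1,2)
  • {6,7}:  v_{6} + v_{7} = 2·v_{1} + 2·v_{9} — sig = (2; 2,2)
  • {1,3,9}:  v_{1} + v_{3} + v_{9} = 0 — sig = (3; —)
  • {1,3,6}:  v_{1} + v_{3} + v_{6} = v_{2} — sig = (3; 1)
  • {1,4,9}:  v_{1} + v_{4} + v_{9} = v_{8} — sig = (3; 1)
  • {1,5,6}:  v_{1} + v_{5} + v_{6} = 2·v_{2} — sig = (3; 2)
  • {4,7,9}:  v_{4} + v_{7} + v_{9} = 2·v_{8} — sig = (3; 2)

Signatures (|P|; sorted positive RHS coefficients), sorted:
    |P|=2: 15 collections, coeffs (), (), (1), (1), (1), (1), (1), (1), (1), (1,1), (1,1), (1,1), (1,2), (1,2), (2,2)
    |P|=3: 5 collections, coeffs (), (1), (1), (2), (2)


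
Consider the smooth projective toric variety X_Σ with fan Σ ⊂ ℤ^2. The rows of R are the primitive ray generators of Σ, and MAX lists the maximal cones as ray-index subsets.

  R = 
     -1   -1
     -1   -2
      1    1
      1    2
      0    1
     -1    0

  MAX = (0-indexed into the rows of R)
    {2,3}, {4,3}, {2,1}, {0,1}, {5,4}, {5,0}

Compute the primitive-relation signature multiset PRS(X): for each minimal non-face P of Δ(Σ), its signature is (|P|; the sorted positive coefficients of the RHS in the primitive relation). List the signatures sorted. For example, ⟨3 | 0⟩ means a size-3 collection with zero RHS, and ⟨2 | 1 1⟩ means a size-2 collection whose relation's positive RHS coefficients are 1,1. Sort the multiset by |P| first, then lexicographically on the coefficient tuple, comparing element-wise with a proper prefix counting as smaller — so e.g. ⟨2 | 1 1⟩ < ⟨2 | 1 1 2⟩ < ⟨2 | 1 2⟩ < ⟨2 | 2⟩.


Σ has 9 primitive collections:

  • {0,2}:  v_{0} + v_{2} = 0 ; sig = ⟨2 | 0⟩
  • {1,3}:  v_{1} + v_{3} = 0 ; sig = ⟨2 | 0⟩
  • {0,3}:  v_{0} + v_{3} = v_{4} ; sig = ⟨2 | 1⟩
  • {0,4}:  v_{0} + v_{4} = v_{5} ; sig = ⟨2 | 1⟩
  • {1,4}:  v_{1} + v_{4} = v_{0} ; sig = ⟨2 | 1⟩
  • {2,4}:  v_{2} + v_{4} = v_{3} ; sig = ⟨2 | 1⟩
  • {2,5}:  v_{2} + v_{5} = v_{4} ; sig = ⟨2 | 1⟩
  • {1,5}:  v_{1} + v_{5} = 2·v_{0} ; sig = ⟨2 | 2⟩
  • {3,5}:  v_{3} + v_{5} = 2·v_{4} ; sig = ⟨2 | 2⟩

Hence PRS(X_Σ) =
    ⟨2 | 0⟩
    ⟨2 | 0⟩
    ⟨2 | 1⟩
    ⟨2 | 1⟩
    ⟨2 | 1⟩
    ⟨2 | 1⟩
    ⟨2 | 1⟩
    ⟨2 | 2⟩
    ⟨2 | 2⟩


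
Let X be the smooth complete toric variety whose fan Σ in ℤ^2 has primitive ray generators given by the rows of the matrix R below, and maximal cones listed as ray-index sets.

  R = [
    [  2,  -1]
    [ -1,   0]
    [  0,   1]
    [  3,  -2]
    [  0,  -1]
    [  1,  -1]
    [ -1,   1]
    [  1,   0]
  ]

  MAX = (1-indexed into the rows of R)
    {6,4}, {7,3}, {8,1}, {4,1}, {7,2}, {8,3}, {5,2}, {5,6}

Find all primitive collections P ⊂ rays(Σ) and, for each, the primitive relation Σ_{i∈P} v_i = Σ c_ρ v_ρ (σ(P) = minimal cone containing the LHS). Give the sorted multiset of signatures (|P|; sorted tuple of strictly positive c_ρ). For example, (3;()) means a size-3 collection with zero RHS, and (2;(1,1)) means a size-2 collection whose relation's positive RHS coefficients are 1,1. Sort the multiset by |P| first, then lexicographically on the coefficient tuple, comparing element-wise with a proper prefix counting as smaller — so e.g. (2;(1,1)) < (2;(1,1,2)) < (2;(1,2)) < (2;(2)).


|primitive collections| = 20. Relations:

  P={2,8}:  v_{2} + v_{8} = 0 ; sig = (2;())
  P={3,5}:  v_{3} + v_{5} = 0 ; sig = (2;())
  P={6,7}:  v_{6} + v_{7} = 0 ; sig = (2;())
  P={1,2}:  v_{1} + v_{2} = v_{6} ; sig = (2;(1))
  P={1,6}:  v_{1} + v_{6} = v_{4} ; sig = (2;(1))
  P={1,7}:  v_{1} + v_{7} = v_{8} ; sig = (2;(1))
  P={2,3}:  v_{2} + v_{3} = v_{7} ; sig = (2;(1))
  P={2,6}:  v_{2} + v_{6} = v_{5} ; sig = (2;(1))
  P={3,6}:  v_{3} + v_{6} = v_{8} ; sig = (2;(1))
  P={4,7}:  v_{4} + v_{7} = v_{1} ; sig = (2;(1))
  P={5,7}:  v_{5} + v_{7} = v_{2} ; sig = (2;(1))
  P={5,8}:  v_{5} + v_{8} = v_{6} ; sig = (2;(1))
  P={6,8}:  v_{6} + v_{8} = v_{1} ; sig = (2;(1))
  P={7,8}:  v_{7} + v_{8} = v_{3} ; sig = (2;(1))
  P={3,4}:  v_{3} + v_{4} = v_{1} + v_{8} ; sig = (2;(1,1))
  P={1,3}:  v_{1} + v_{3} = 2·v_{8} ; sig = (2;(2))
  P={1,5}:  v_{1} + v_{5} = 2·v_{6} ; sig = (2;(2))
  P={2,4}:  v_{2} + v_{4} = 2·v_{6} ; sig = (2;(2))
  P={4,8}:  v_{4} + v_{8} = 2·v_{1} ; sig = (2;(2))
  P={4,5}:  v_{4} + v_{5} = 3·v_{6} ; sig = (2;(3))

Sorted signature multiset PRS(X):
[(2;()), (2;()), (2;()), (2;(1)), (2;(1)), (2;(1)), (2;(1)), (2;(1)), (2;(1)), (2;(1)), (2;(1)), (2;(1)), (2;(1)), (2;(1)), (2;(1,1)), (2;(2)), (2;(2)), (2;(2)), (2;(2)), (2;(3))]


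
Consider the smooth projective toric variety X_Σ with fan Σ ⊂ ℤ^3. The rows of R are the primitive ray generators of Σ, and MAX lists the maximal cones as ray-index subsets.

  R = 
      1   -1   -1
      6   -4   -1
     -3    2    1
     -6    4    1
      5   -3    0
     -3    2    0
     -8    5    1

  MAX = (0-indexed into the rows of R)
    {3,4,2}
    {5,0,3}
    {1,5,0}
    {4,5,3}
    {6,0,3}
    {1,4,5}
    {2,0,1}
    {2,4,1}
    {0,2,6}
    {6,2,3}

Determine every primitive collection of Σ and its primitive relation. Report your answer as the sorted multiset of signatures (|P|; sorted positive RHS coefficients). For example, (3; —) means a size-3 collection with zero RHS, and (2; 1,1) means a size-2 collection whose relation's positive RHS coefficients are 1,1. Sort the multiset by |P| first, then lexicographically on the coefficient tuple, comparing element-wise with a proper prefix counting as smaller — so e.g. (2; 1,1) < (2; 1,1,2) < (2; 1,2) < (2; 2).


7 collections generate NE(X_Σ); each relation:

  P={1,3}:  v_{1} + v_{3} = 0  →  sig = (2; —)
  P={0,4}:  v_{0} + v_{4} = v_{1}  →  sig = (2; 1)
  P={2,5}:  v_{2} + v_{5} = v_{3}  →  sig = (2; 1)
  P={4,6}:  v_{4} + v_{6} = v_{2}  →  sig = (2; 1)
  P={1,6}:  v_{1} + v_{6} = v_{0} + v_{2}  →  sig = (2; 1,1)
  P={5,6}:  v_{5} + v_{6} = v_{0} + 2·v_{3}  →  sig = (2; 1,2)
  P={0,2,3}:  v_{0} + v_{2} + v_{3} = v_{6}  →  sig = (3; 1)

Signatures (|P|; sorted positive RHS coefficients), sorted:
    |P|=2: 6 collections, coeffs (), (1), (1), (1), (1,1), (1,2)
    |P|=3: 1 collection, coeffs (1)


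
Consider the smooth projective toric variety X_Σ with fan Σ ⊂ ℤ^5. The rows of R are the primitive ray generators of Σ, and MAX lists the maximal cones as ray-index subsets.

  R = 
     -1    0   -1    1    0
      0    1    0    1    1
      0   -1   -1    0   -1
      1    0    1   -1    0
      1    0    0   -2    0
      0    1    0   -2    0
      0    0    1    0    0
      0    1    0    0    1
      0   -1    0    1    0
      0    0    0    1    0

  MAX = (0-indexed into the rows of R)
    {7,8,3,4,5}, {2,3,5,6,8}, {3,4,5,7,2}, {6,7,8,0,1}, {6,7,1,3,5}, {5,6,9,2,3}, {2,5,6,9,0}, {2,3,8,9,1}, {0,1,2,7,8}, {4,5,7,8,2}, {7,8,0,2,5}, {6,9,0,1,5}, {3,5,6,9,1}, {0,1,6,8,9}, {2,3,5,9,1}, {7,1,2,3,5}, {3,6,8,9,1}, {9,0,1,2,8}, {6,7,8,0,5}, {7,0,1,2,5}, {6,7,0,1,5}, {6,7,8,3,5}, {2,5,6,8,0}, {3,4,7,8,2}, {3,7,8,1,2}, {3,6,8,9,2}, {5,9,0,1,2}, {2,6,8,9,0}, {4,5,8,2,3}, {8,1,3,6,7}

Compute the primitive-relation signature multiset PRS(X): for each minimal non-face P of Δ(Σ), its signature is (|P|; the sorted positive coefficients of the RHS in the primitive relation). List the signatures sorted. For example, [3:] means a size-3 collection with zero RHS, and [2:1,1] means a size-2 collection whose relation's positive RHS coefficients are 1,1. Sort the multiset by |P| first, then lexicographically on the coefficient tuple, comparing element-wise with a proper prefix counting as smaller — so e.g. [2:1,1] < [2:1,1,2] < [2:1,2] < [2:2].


|primitive collections| = 11. Relations:

  {0,3}:  v_{0} + v_{3} = 0  so sig = [2:]
  {7,9}:  v_{7} + v_{9} = v_{1}  so sig = [2:1]
  {4,6}:  v_{4} + v_{6} = v_{3} + v_{5} + v_{8}  so sig = [2:1,1,1]
  {4,9}:  v_{4} + v_{9} = v_{2} + v_{3} + v_{7}  so sig = [2:1,1,1]
  {0,4}:  v_{0} + v_{4} = v_{2} + v_{5} + v_{7} + v_{8}  so sig = [2:1,1,1,1]
  {1,4}:  v_{1} + v_{4} = v_{2} + v_{3} + 2·v_{7}  so sig = [2:1,1,2]
  {2,6,7}:  v_{2} + v_{6} + v_{7} = 0  so sig = [3:]
  {5,8,9}:  v_{5} + v_{8} + v_{9} = 0  so sig = [3:]
  {1,2,6}:  v_{1} + v_{2} + v_{6} = v_{9}  so sig = [3:1]
  {1,5,8}:  v_{1} + v_{5} + v_{8} = v_{7}  so sig = [3:1]
  {2,3,5,7,8}:  v_{2} + v_{3} + v_{5} + v_{7} + v_{8} = v_{4}  so sig = [5:1]

Sorted signature multiset PRS(X):
{ [2:],  [2:1],  [2:1,1,1] ×2,  [2:1,1,1,1],  [2:1,1,2],  [3:] ×2,  [3:1] ×2,  [5:1] }


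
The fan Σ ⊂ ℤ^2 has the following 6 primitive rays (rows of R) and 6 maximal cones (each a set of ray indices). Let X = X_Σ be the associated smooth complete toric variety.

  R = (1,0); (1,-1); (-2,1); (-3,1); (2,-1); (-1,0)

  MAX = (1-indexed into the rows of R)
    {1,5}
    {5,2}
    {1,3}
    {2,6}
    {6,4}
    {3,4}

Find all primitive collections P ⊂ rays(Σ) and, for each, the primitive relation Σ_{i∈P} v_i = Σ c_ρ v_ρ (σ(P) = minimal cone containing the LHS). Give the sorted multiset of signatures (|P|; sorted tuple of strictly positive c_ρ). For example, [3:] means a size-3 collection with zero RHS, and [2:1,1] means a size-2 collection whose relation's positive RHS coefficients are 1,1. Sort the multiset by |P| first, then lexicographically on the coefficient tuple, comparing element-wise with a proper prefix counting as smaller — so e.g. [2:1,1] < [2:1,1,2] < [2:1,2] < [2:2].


Primitive collections (9):

  {1,6}:  v_{1} + v_{6} = 0 ; sig = [2:]
  {3,5}:  v_{3} + v_{5} = 0 ; sig = [2:]
  {1,2}:  v_{1} + v_{2} = v_{5} ; sig = [2:1]
  {1,4}:  v_{1} + v_{4} = v_{3} ; sig = [2:1]
  {2,3}:  v_{2} + v_{3} = v_{6} ; sig = [2:1]
  {3,6}:  v_{3} + v_{6} = v_{4} ; sig = [2:1]
  {4,5}:  v_{4} + v_{5} = v_{6} ; sig = [2:1]
  {5,6}:  v_{5} + v_{6} = v_{2} ; sig = [2:1]
  {2,4}:  v_{2} + v_{4} = 2·v_{6} ; sig = [2:2]

Sorted signature multiset PRS(X):
    [2:]
    [2:]
    [2:1]
    [2:1]
    [2:1]
    [2:1]
    [2:1]
    [2:1]
    [2:2]


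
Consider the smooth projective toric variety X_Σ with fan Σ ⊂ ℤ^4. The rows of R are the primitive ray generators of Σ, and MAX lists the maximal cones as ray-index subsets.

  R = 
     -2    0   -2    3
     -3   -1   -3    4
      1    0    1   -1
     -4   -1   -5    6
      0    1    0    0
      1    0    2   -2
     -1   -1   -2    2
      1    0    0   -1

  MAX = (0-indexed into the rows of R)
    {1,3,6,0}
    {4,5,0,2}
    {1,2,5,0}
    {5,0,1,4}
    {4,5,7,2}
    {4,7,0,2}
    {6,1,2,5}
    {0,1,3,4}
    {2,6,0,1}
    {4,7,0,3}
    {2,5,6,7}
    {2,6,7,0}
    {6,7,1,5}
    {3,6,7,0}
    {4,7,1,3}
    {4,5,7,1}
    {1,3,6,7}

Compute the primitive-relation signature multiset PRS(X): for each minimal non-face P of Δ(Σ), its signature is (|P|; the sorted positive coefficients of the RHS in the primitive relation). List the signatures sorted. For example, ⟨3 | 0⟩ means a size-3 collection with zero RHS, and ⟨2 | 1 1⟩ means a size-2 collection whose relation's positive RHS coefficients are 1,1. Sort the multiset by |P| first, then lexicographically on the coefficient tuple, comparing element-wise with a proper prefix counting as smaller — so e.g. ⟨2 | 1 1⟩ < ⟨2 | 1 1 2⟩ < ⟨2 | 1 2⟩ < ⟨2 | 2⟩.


8 collections generate NE(X_Σ); each relation:

  P = {3,5}:  v_{3} + v_{5} = v_{1}  ⇒ sig = ⟨2 | 1⟩
  P = {2,3}:  v_{2} + v_{3} = v_{0} + v_{6}  ⇒ sig = ⟨2 | 1 1⟩
  P = {4,6}:  v_{4} + v_{6} = v_{0} + v_{7}  ⇒ sig = ⟨2 | 1 1⟩
  P = {0,5,7}:  v_{0} + v_{5} + v_{7} = 0  ⇒ sig = ⟨3 | 0⟩
  P = {0,1,7}:  v_{0} + v_{1} + v_{7} = v_{3}  ⇒ sig = ⟨3 | 1⟩
  P = {1,2,4}:  v_{1} + v_{2} + v_{4} = v_{0}  ⇒ sig = ⟨3 | 1⟩
  P = {1,2,7}:  v_{1} + v_{2} + v_{7} = v_{6}  ⇒ sig = ⟨3 | 1⟩
  P = {0,5,6}:  v_{0} + v_{5} + v_{6} = v_{1} + v_{2}  ⇒ sig = ⟨3 | 1 1⟩

Sorted signature multiset PRS(X):
    ⟨2 | 1⟩
    ⟨2 | 1 1⟩
    ⟨2 | 1 1⟩
    ⟨3 | 0⟩
    ⟨3 | 1⟩
    ⟨3 | 1⟩
    ⟨3 | 1⟩
    ⟨3 | 1 1⟩


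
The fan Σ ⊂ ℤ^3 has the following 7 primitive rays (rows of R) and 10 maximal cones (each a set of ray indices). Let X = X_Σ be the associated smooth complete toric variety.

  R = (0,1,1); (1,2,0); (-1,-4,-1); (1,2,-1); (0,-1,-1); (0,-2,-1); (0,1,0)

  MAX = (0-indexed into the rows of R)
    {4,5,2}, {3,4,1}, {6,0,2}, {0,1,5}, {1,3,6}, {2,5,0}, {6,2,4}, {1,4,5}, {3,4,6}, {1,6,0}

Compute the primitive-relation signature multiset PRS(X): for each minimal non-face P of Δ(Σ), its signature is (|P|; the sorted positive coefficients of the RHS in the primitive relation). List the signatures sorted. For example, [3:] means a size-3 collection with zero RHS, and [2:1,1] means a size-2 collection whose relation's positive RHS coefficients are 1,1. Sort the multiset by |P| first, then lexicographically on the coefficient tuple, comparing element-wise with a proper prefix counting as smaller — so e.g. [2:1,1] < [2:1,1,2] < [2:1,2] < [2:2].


Minimal non-faces — 7 found among 7 rays, 10 max cones:

  P = {0,4}:  v_{0} + v_{4} = 0  →  sig = [2:]
  P = {1,2}:  v_{1} + v_{2} = v_{5}  →  sig = [2:1]
  P = {5,6}:  v_{5} + v_{6} = v_{4}  →  sig = [2:1]
  P = {0,3}:  v_{0} + v_{3} = v_{1} + v_{6}  →  sig = [2:1,1]
  P = {3,5}:  v_{3} + v_{5} = v_{1} + 2·v_{4}  →  sig = [2:1,2]
  P = {2,3}:  v_{2} + v_{3} = 2·v_{4}  →  sig = [2:2]
  P = {1,4,6}:  v_{1} + v_{4} + v_{6} = v_{3}  →  sig = [3:1]

Sorted signature multiset PRS(X):
    [2:]
    [2:1]
    [2:1]
    [2:1,1]
    [2:1,2]
    [2:2]
    [3:1]


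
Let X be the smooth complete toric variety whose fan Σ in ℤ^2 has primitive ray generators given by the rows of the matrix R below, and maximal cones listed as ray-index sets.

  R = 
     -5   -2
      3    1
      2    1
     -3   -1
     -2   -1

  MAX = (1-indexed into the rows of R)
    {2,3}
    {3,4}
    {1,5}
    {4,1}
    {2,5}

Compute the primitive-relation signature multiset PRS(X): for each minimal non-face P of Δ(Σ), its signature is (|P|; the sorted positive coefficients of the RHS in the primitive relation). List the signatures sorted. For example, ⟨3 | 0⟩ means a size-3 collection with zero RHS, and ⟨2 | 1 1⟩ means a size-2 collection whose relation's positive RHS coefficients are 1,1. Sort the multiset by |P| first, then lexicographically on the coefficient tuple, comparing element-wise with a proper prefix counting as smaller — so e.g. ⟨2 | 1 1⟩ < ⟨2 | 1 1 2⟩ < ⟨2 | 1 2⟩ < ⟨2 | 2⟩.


5 minimal non-faces of Δ(Σ) (on 5 rays):

  P={2,4}:  v_{2} + v_{4} = 0  →  sig = ⟨2 | 0⟩
  P={3,5}:  v_{3} + v_{5} = 0  →  sig = ⟨2 | 0⟩
  P={1,2}:  v_{1} + v_{2} = v_{5}  →  sig = ⟨2 | 1⟩
  P={1,3}:  v_{1} + v_{3} = v_{4}  →  sig = ⟨2 | 1⟩
  P={4,5}:  v_{4} + v_{5} = v_{1}  →  sig = ⟨2 | 1⟩

Signatures (|P|; sorted positive RHS coefficients), sorted:
    |P|=2: 5 collections, coeffs (), (), (1), (1), (1)


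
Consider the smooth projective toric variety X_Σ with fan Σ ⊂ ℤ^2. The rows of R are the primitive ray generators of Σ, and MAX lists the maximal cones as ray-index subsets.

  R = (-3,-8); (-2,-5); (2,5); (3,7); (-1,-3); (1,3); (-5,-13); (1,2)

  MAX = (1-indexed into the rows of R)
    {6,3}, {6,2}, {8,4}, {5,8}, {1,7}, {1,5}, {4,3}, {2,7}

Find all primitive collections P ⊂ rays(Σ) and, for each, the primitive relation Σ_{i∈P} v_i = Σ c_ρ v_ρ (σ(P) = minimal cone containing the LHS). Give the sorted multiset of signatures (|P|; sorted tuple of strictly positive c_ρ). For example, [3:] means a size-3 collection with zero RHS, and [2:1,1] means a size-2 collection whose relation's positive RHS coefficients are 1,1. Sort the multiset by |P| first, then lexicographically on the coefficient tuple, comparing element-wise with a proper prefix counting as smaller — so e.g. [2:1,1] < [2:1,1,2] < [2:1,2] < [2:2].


20 minimal non-faces of Δ(Σ) (on 8 rays):

  {2,3}:  v_{2} + v_{3} = 0  so sig = [2:]
  {5,6}:  v_{5} + v_{6} = 0  so sig = [2:]
  {1,2}:  v_{1} + v_{2} = v_{7}  so sig = [2:1]
  {1,3}:  v_{1} + v_{3} = v_{5}  so sig = [2:1]
  {1,6}:  v_{1} + v_{6} = v_{2}  so sig = [2:1]
  {2,4}:  v_{2} + v_{4} = v_{8}  so sig = [2:1]
  {2,5}:  v_{2} + v_{5} = v_{1}  so sig = [2:1]
  {2,8}:  v_{2} + v_{8} = v_{5}  so sig = [2:1]
  {3,5}:  v_{3} + v_{5} = v_{8}  so sig = [2:1]
  {3,7}:  v_{3} + v_{7} = v_{1}  so sig = [2:1]
  {3,8}:  v_{3} + v_{8} = v_{4}  so sig = [2:1]
  {6,8}:  v_{6} + v_{8} = v_{3}  so sig = [2:1]
  {1,4}:  v_{1} + v_{4} = v_{5} + v_{8}  so sig = [2:1,1]
  {7,8}:  v_{7} + v_{8} = v_{1} + v_{5}  so sig = [2:1,1]
  {1,8}:  v_{1} + v_{8} = 2·v_{5}  so sig = [2:2]
  {4,5}:  v_{4} + v_{5} = 2·v_{8}  so sig = [2:2]
  {4,6}:  v_{4} + v_{6} = 2·v_{3}  so sig = [2:2]
  {4,7}:  v_{4} + v_{7} = 2·v_{5}  so sig = [2:2]
  {5,7}:  v_{5} + v_{7} = 2·v_{1}  so sig = [2:2]
  {6,7}:  v_{6} + v_{7} = 2·v_{2}  so sig = [2:2]

Hence PRS(X_Σ) =
[[2:], [2:], [2:1], [2:1], [2:1], [2:1], [2:1], [2:1], [2:1], [2:1], [2:1], [2:1], [2:1,1], [2:1,1], [2:2], [2:2], [2:2], [2:2], [2:2], [2:2]]


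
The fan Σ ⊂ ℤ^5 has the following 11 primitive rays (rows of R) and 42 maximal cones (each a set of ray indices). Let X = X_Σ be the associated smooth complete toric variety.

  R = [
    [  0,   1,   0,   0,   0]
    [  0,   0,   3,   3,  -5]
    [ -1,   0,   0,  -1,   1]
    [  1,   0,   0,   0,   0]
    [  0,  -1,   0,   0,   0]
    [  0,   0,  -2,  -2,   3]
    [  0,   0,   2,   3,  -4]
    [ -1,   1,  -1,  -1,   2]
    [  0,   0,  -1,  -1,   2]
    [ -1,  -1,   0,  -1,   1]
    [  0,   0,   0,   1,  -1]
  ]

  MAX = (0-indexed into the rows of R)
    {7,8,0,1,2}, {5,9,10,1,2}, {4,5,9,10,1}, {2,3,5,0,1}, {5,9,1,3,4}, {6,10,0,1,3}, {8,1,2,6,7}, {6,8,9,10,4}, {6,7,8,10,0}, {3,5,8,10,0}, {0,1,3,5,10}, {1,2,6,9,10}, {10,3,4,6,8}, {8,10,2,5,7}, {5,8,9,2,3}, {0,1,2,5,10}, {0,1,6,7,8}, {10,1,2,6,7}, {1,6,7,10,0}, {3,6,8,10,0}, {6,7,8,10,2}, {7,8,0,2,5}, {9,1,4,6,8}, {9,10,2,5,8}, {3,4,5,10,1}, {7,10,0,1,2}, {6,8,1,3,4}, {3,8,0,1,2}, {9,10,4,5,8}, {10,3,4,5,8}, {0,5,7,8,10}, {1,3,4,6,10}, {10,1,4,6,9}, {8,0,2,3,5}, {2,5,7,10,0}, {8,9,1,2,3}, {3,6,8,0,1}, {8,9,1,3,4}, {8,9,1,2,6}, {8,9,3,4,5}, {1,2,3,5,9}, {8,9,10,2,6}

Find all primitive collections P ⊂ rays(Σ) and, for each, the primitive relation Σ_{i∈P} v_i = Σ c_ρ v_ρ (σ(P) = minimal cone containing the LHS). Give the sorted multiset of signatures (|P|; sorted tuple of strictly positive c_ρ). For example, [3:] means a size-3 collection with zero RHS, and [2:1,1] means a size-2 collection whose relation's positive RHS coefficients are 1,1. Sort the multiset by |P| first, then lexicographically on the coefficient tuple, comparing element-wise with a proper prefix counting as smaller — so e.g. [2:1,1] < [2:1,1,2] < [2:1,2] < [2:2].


16 collections generate NE(X_Σ); each relation:

  P = {0,4}:  v_{0} + v_{4} = 0 ; sig = [2:]
  P = {0,9}:  v_{0} + v_{9} = v_{2} ; sig = [2:1]
  P = {2,4}:  v_{2} + v_{4} = v_{9} ; sig = [2:1]
  P = {5,6}:  v_{5} + v_{6} = v_{10} ; sig = [2:1]
  P = {3,7}:  v_{3} + v_{7} = v_{0} + v_{8} ; sig = [2:1,1]
  P = {4,7}:  v_{4} + v_{7} = v_{2} + v_{8} + v_{10} ; sig = [2:1,1,1]
  P = {7,9}:  v_{7} + v_{9} = 2·v_{2} + v_{8} + v_{10} ; sig = [2:1,1,2]
  P = {1,5,8}:  v_{1} + v_{5} + v_{8} = 0 ; sig = [3:]
  P = {2,3,10}:  v_{2} + v_{3} + v_{10} = 0 ; sig = [3:]
  P = {1,8,10}:  v_{1} + v_{8} + v_{10} = v_{6} ; sig = [3:1]
  P = {3,9,10}:  v_{3} + v_{9} + v_{10} = v_{4} ; sig = [3:1]
  P = {0,2,6}:  v_{0} + v_{2} + v_{6} = v_{1} + v_{7} ; sig = [3:1,1]
  P = {2,3,6}:  v_{2} + v_{3} + v_{6} = v_{1} + v_{8} ; sig = [3:1,1]
  P = {1,5,7}:  v_{1} + v_{5} + v_{7} = v_{0} + v_{2} + v_{10} ; sig = [3:1,1,1]
  P = {3,6,9}:  v_{3} + v_{6} + v_{9} = v_{1} + v_{4} + v_{8} ; sig = [3:1,1,1]
  P = {0,2,8,10}:  v_{0} + v_{2} + v_{8} + v_{10} = v_{7} ; sig = [4:1]

Hence PRS(X_Σ) =
[[2:], [2:1], [2:1], [2:1], [2:1,1], [2:1,1,1], [2:1,1,2], [3:], [3:], [3:1], [3:1], [3:1,1], [3:1,1], [3:1,1,1], [3:1,1,1], [4:1]]


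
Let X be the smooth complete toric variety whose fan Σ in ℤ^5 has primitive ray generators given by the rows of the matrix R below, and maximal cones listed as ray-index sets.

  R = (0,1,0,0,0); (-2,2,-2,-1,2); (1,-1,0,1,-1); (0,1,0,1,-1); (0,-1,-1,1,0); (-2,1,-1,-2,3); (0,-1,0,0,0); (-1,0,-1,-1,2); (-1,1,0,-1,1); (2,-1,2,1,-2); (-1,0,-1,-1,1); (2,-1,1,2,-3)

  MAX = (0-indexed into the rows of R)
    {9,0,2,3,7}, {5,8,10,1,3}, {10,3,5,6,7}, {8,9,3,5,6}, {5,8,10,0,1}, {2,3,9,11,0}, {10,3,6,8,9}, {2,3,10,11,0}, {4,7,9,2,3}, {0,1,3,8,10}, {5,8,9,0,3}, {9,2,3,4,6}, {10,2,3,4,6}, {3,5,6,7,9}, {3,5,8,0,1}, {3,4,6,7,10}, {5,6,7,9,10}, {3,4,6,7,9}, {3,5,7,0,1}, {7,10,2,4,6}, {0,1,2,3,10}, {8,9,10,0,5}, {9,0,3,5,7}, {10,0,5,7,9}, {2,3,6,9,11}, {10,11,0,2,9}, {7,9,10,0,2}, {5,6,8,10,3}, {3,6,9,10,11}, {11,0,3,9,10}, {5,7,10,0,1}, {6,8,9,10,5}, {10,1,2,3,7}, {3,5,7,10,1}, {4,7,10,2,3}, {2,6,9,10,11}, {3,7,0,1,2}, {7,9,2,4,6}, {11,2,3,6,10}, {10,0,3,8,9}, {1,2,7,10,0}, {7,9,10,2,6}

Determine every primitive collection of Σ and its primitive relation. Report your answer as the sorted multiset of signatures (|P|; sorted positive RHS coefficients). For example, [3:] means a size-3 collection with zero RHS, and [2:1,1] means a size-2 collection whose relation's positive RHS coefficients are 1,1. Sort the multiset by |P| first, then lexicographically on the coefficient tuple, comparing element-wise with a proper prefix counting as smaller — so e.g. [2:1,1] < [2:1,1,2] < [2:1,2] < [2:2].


22 collections generate NE(X_Σ); each relation:

  {0,6}:  v_{0} + v_{6} = 0 — sig = [2:]
  {2,8}:  v_{2} + v_{8} = 0 — sig = [2:]
  {5,11}:  v_{5} + v_{11} = 0 — sig = [2:]
  {1,9}:  v_{1} + v_{9} = v_{0} — sig = [2:1]
  {2,5}:  v_{2} + v_{5} = v_{7} — sig = [2:1]
  {7,8}:  v_{7} + v_{8} = v_{5} — sig = [2:1]
  {7,11}:  v_{7} + v_{11} = v_{2} — sig = [2:1]
  {0,4}:  v_{0} + v_{4} = v_{2} + v_{3} + v_{7} — sig = [2:1,1,1]
  {1,6}:  v_{1} + v_{6} = v_{3} + v_{7} + v_{10} — sig = [2:1,1,1]
  {4,8}:  v_{4} + v_{8} = v_{3} + v_{6} + v_{7} — sig = [2:1,1,1]
  {8,11}:  v_{8} + v_{11} = v_{3} + v_{9} + v_{10} — sig = [2:1,1,1]
  {1,11}:  v_{1} + v_{11} = v_{0} + v_{2} + v_{3} + v_{10} — sig = [2:1,1,1,1]
  {4,5}:  v_{4} + v_{5} = v_{3} + v_{6} + 2·v_{7} — sig = [2:1,1,2]
  {4,11}:  v_{4} + v_{11} = 2·v_{2} + v_{3} + v_{6} — sig = [2:1,1,2]
  {1,4}:  v_{1} + v_{4} = v_{2} + 2·v_{3} + 2·v_{7} + v_{10} — sig = [2:1,1,2,2]
  {4,9,10}:  v_{4} + v_{9} + v_{10} = v_{2} + v_{6} — sig = [3:1,1]
  {3,7,9,10}:  v_{3} + v_{7} + v_{9} + v_{10} = 0 — sig = [4:]
  {0,3,7,10}:  v_{0} + v_{3} + v_{7} + v_{10} = v_{1} — sig = [4:1]
  {2,3,6,7}:  v_{2} + v_{3} + v_{6} + v_{7} = v_{4} — sig = [4:1]
  {2,3,9,10}:  v_{2} + v_{3} + v_{9} + v_{10} = v_{11} — sig = [4:1]
  {3,5,9,10}:  v_{3} + v_{5} + v_{9} + v_{10} = v_{8} — sig = [4:1]
  {0,3,5,10}:  v_{0} + v_{3} + v_{5} + v_{10} = v_{1} + v_{8} — sig = [4:1,1]

Signatures (|P|; sorted positive RHS coefficients), sorted:
    [2:]
    [2:]
    [2:]
    [2:1]
    [2:1]
    [2:1]
    [2:1]
    [2:1,1,1]
    [2:1,1,1]
    [2:1,1,1]
    [2:1,1,1]
    [2:1,1,1,1]
    [2:1,1,2]
    [2:1,1,2]
    [2:1,1,2,2]
    [3:1,1]
    [4:]
    [4:1]
    [4:1]
    [4:1]
    [4:1]
    [4:1,1]


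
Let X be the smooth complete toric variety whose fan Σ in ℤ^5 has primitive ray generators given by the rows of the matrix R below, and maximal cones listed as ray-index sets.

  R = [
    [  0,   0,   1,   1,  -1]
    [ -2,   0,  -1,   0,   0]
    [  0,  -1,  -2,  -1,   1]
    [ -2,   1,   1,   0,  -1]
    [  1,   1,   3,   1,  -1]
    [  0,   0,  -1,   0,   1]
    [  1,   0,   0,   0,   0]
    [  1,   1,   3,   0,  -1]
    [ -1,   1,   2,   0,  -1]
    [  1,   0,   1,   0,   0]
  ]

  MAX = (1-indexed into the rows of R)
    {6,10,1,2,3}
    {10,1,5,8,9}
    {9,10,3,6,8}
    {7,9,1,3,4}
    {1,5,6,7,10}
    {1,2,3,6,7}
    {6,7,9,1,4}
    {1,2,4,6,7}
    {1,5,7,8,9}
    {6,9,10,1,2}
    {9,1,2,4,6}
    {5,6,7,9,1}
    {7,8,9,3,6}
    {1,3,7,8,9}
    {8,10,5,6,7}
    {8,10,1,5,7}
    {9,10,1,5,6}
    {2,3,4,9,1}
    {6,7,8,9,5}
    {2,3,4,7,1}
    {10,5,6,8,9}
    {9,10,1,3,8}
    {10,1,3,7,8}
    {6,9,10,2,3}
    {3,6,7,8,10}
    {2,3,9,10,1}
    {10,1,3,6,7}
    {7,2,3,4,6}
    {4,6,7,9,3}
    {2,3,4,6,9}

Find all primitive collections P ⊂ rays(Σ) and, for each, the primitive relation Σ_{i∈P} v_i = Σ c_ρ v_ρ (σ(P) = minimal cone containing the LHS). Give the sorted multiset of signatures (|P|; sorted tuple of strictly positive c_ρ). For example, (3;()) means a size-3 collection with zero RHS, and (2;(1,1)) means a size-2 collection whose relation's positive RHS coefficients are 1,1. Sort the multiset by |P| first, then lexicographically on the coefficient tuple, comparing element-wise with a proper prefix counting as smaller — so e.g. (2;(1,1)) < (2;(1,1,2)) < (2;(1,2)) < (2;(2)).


The 12 primitive collections of Σ (r=10, n=5):

  • {2,8}:  v_{2} + v_{8} = v_{9} — sig = (2;(1))
  • {3,5}:  v_{3} + v_{5} = v_{10} — sig = (2;(1))
  • {4,10}:  v_{4} + v_{10} = v_{9} — sig = (2;(1))
  • {2,5}:  v_{2} + v_{5} = v_{1} + v_{6} + v_{9} — sig = (2;(1,1,1))
  • {4,5}:  v_{4} + v_{5} = v_{1} + v_{6} + v_{7} + 2·v_{9} — sig = (2;(1,1,1,2))
  • {4,8}:  v_{4} + v_{8} = v_{7} + 2·v_{9} — sig = (2;(1,2))
  • {2,7,10}:  v_{2} + v_{7} + v_{10} = 0 — sig = (3;())
  • {1,6,8}:  v_{1} + v_{6} + v_{8} = v_{5} — sig = (3;(1))
  • {2,7,9}:  v_{2} + v_{7} + v_{9} = v_{4} — sig = (3;(1))
  • {7,9,10}:  v_{7} + v_{9} + v_{10} = v_{8} — sig = (3;(1))
  • {1,3,4,6}:  v_{1} + v_{3} + v_{4} + v_{6} = v_{2} — sig = (4;(1))
  • {1,3,6,9}:  v_{1} + v_{3} + v_{6} + v_{9} = v_{2} + v_{10} — sig = (4;(1,1))

Sorted signature multiset PRS(X):
    (2;(1))
    (2;(1))
    (2;(1))
    (2;(1,1,1))
    (2;(1,1,1,2))
    (2;(1,2))
    (3;())
    (3;(1))
    (3;(1))
    (3;(1))
    (4;(1))
    (4;(1,1))


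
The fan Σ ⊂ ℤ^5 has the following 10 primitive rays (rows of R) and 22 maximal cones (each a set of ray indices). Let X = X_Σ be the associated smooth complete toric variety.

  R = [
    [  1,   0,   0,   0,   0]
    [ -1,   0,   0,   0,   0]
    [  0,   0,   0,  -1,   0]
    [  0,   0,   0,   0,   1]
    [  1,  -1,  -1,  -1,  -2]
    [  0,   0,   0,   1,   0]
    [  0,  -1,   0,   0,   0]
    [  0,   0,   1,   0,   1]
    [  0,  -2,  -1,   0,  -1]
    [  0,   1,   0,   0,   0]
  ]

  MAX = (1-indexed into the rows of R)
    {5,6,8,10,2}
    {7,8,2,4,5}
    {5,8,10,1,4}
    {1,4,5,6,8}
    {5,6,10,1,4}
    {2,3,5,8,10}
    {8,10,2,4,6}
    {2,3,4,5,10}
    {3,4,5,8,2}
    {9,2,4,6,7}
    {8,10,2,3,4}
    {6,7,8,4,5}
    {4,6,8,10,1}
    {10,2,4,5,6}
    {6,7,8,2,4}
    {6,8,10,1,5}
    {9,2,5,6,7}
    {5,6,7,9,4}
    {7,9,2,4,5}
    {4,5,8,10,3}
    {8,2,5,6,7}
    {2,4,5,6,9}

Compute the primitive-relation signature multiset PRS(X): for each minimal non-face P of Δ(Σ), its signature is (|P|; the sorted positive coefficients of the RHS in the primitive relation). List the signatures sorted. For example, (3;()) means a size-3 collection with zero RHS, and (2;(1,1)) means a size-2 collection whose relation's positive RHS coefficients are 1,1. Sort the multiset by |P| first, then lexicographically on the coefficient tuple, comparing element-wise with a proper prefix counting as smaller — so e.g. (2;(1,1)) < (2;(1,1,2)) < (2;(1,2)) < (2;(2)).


Primitive collections (14):

  P = {1,2}:  v_{1} + v_{2} = 0  →  sig = (2;())
  P = {3,6}:  v_{3} + v_{6} = 0  →  sig = (2;())
  P = {7,10}:  v_{7} + v_{10} = 0  →  sig = (2;())
  P = {1,3}:  v_{1} + v_{3} = v_{4} + v_{5} + v_{8} + v_{10}  →  sig = (2;(1,1,1,1))
  P = {1,7}:  v_{1} + v_{7} = v_{4} + v_{5} + v_{6} + v_{8}  →  sig = (2;(1,1,1,1))
  P = {1,9}:  v_{1} + v_{9} = v_{4} + v_{5} + v_{6} + v_{7}  →  sig = (2;(1,1,1,1))
  P = {3,7}:  v_{3} + v_{7} = v_{2} + v_{4} + v_{5} + v_{8}  →  sig = (2;(1,1,1,1))
  P = {3,9}:  v_{3} + v_{9} = v_{2} + v_{4} + v_{5} + v_{7}  →  sig = (2;(1,1,1,1))
  P = {9,10}:  v_{9} + v_{10} = v_{2} + v_{4} + v_{5} + v_{6}  →  sig = (2;(1,1,1,1))
  P = {8,9}:  v_{8} + v_{9} = 2·v_{7}  →  sig = (2;(2))
  P = {2,4,5,6,7}:  v_{2} + v_{4} + v_{5} + v_{6} + v_{7} = v_{9}  →  sig = (5;(1))
  P = {2,4,5,6,8}:  v_{2} + v_{4} + v_{5} + v_{6} + v_{8} = v_{7}  →  sig = (5;(1))
  P = {2,4,5,8,10}:  v_{2} + v_{4} + v_{5} + v_{8} + v_{10} = v_{3}  →  sig = (5;(1))
  P = {4,5,6,8,10}:  v_{4} + v_{5} + v_{6} + v_{8} + v_{10} = v_{1}  →  sig = (5;(1))

Sorted signature multiset PRS(X):
    |P|=2: 10 collections, coeffs (), (), (), (1,1,1,1), (1,1,1,1), (1,1,1,1), (1,1,1,1), (1,1,1,1), (1,1,1,1), (2)
    |P|=5: 4 collections, coeffs (1), (1), (1), (1)
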